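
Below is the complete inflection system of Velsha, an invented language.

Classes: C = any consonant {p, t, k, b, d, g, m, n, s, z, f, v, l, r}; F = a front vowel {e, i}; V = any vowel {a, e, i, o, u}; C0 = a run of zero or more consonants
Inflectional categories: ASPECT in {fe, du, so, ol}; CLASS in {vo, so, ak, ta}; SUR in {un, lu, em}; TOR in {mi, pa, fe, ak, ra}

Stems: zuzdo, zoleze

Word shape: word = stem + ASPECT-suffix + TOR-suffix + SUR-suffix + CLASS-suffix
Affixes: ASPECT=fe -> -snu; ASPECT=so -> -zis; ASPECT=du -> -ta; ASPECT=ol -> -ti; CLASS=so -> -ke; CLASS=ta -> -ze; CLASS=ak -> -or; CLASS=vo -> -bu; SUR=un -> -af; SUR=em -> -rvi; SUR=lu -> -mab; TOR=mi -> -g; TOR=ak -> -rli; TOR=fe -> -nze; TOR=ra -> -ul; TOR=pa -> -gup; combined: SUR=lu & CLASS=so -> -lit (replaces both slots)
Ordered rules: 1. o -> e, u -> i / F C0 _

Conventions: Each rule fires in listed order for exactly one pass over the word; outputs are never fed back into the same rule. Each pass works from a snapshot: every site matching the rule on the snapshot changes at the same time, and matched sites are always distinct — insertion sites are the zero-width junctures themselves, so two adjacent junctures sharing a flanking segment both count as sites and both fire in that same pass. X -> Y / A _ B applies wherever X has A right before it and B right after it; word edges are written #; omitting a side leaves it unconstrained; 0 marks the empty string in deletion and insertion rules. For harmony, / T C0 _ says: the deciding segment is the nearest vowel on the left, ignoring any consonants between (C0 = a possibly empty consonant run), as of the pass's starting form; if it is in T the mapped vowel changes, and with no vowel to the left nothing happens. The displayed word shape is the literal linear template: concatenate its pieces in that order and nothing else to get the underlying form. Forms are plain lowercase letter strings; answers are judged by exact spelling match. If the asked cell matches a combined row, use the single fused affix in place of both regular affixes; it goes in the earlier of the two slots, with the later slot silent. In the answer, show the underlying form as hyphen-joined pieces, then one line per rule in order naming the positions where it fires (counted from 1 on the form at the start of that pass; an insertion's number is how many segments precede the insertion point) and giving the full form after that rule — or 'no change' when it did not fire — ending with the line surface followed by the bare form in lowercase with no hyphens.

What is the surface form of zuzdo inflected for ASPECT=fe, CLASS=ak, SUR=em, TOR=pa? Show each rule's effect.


underlying: zuzdo-snu-gup-rvi-or
1. o -> e, u -> i / F C0 _: fires at position(s) 15: zuzdosnuguprvier
surface: zuzdosnuguprvier


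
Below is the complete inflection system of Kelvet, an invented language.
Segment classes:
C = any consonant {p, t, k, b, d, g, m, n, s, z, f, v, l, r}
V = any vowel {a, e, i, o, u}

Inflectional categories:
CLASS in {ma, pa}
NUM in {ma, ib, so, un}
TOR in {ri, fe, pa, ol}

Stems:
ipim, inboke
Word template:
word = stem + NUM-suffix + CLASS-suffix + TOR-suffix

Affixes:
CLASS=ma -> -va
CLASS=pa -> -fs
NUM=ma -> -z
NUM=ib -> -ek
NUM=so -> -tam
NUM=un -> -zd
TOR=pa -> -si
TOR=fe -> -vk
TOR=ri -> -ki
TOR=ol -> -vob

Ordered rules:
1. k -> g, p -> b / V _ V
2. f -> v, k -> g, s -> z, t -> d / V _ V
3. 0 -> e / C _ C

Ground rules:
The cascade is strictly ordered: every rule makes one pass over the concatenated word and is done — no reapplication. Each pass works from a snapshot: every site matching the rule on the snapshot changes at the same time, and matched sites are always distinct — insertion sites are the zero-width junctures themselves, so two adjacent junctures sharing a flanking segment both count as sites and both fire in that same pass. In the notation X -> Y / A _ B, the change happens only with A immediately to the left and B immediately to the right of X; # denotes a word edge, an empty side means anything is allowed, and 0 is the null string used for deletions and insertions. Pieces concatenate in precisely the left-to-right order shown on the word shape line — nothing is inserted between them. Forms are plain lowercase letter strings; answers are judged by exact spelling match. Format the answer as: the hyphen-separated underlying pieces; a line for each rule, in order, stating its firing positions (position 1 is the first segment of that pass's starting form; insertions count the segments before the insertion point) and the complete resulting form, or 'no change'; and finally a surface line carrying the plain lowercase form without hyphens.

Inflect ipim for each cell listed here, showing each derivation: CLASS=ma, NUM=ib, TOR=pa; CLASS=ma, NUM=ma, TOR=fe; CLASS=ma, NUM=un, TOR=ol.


cell CLASS=ma, NUM=ib, TOR=pa:
underlying: ipim-ek-va-si
1. k -> g, p -> b / V _ V: fires at position(s) 2: ibimekvasi
2. f -> v, k -> g, s -> z, t -> d / V _ V: fires at position(s) 9: ibimekvazi
3. 0 -> e / C _ C: inserts after position(s) 6: ibimekevazi
surface: ibimekevazi

cell CLASS=ma, NUM=ma, TOR=fe:
underlying: ipim-z-va-vk
1. k -> g, p -> b / V _ V: fires at position(s) 2: ibimzvavk
2. f -> v, k -> g, s -> z, t -> d / V _ V: no change
3. 0 -> e / C _ C: inserts after position(s) 4, 5, 8: ibimezevavek
surface: ibimezevavek

cell CLASS=ma, NUM=un, TOR=ol:
underlying: ipim-zd-va-vob
1. k -> g, p -> b / V _ V: fires at position(s) 2: ibimzdvavob
2. f -> v, k -> g, s -> z, t -> d / V _ V: no change
3. 0 -> e / C _ C: inserts after position(s) 4, 5, 6: ibimezedevavob
surface: ibimezedevavob


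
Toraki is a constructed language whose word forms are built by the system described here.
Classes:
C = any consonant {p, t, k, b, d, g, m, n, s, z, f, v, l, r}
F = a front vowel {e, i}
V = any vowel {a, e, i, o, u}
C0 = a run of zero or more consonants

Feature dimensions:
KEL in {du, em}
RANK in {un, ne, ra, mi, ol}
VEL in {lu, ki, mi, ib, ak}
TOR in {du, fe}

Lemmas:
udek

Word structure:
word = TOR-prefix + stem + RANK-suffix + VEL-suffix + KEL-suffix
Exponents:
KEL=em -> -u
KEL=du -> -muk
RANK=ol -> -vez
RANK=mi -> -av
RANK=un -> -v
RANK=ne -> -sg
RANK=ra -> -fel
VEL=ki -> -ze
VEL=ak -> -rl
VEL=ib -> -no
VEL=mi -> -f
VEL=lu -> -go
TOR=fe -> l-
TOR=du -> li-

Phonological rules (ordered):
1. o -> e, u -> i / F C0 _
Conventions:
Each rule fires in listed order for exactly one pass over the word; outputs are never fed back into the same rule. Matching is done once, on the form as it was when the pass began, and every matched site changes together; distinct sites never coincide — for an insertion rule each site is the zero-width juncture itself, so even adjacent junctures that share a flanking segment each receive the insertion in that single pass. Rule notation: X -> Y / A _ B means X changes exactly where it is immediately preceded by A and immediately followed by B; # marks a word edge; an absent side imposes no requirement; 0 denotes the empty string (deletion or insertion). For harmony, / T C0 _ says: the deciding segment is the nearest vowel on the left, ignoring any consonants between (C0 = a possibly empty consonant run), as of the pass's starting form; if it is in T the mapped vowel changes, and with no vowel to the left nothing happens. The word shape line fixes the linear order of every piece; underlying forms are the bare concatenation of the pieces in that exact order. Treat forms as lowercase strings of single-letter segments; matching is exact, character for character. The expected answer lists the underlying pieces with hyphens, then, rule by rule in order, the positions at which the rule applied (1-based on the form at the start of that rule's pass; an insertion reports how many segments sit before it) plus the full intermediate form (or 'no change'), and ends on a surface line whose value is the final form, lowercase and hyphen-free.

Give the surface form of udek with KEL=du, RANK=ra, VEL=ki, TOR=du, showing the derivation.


underlying: li-udek-fel-ze-muk
1. o -> e, u -> i / F C0 _: fires at position(s) 3, 13: liidekfelzemik
surface: liidekfelzemik


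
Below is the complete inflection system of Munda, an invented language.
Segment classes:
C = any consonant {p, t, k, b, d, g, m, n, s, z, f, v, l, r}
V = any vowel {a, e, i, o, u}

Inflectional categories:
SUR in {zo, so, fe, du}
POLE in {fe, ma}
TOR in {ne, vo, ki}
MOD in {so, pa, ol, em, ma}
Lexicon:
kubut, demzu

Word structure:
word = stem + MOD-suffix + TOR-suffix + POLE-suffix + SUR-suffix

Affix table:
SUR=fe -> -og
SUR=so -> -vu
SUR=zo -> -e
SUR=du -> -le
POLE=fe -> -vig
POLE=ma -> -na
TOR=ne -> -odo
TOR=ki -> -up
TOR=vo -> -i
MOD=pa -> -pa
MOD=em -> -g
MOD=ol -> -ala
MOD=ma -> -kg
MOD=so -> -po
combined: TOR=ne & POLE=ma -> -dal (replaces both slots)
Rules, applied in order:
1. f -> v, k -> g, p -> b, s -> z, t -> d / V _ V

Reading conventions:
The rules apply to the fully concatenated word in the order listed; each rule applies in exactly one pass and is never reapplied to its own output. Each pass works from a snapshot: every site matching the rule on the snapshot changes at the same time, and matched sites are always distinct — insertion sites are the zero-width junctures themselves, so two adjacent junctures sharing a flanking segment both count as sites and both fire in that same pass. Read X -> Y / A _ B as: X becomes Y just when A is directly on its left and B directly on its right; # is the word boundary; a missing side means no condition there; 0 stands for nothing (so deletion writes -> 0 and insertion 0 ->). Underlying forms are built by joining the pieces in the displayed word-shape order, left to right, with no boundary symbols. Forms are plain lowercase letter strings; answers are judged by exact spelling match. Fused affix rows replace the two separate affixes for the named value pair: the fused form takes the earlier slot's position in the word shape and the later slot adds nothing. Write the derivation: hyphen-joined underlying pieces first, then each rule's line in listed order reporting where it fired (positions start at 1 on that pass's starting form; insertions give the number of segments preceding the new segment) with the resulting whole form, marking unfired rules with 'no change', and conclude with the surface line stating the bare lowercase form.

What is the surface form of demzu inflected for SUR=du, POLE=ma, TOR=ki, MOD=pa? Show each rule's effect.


underlying: demzu-pa-up-na-le
1. f -> v, k -> g, p -> b, s -> z, t -> d / V _ V: fires at position(s) 6: demzubaupnale
surface: demzubaupnale


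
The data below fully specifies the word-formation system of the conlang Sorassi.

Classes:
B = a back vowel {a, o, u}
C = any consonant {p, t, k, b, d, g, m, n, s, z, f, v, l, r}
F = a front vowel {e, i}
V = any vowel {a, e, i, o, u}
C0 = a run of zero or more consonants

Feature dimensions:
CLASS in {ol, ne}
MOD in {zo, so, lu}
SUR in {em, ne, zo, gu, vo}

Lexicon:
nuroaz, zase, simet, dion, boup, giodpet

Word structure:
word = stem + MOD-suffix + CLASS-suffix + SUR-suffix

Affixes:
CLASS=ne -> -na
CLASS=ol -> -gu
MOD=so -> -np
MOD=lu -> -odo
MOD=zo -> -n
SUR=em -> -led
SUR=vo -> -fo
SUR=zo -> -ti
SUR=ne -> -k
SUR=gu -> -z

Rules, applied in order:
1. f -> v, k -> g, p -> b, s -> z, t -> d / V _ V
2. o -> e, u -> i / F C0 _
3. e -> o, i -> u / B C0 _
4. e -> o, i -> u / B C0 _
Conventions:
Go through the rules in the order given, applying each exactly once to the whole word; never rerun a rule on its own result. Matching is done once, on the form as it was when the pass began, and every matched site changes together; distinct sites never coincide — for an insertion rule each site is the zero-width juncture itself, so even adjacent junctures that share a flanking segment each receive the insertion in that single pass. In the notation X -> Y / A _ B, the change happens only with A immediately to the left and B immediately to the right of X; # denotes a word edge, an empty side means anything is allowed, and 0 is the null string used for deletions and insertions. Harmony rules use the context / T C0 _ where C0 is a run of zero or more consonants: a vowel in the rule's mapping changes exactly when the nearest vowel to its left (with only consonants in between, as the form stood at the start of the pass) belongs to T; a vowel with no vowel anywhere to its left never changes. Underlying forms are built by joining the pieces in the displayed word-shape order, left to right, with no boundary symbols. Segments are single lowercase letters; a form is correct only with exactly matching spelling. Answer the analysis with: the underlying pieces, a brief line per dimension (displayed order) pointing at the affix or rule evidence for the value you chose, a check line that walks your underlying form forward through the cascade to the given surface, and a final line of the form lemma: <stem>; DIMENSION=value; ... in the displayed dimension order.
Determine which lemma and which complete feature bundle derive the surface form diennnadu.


underlying: dion-n-na-ti
CLASS=ne - signalled by the affix -na
MOD=zo - signalled by the affix -n
SUR=zo - signalled by the affix -ti
check: dionnnati -> dionnnadi -> diennnadi -> diennnadu -> diennnadu
lemma: dion; CLASS=ne; MOD=zo; SUR=zo


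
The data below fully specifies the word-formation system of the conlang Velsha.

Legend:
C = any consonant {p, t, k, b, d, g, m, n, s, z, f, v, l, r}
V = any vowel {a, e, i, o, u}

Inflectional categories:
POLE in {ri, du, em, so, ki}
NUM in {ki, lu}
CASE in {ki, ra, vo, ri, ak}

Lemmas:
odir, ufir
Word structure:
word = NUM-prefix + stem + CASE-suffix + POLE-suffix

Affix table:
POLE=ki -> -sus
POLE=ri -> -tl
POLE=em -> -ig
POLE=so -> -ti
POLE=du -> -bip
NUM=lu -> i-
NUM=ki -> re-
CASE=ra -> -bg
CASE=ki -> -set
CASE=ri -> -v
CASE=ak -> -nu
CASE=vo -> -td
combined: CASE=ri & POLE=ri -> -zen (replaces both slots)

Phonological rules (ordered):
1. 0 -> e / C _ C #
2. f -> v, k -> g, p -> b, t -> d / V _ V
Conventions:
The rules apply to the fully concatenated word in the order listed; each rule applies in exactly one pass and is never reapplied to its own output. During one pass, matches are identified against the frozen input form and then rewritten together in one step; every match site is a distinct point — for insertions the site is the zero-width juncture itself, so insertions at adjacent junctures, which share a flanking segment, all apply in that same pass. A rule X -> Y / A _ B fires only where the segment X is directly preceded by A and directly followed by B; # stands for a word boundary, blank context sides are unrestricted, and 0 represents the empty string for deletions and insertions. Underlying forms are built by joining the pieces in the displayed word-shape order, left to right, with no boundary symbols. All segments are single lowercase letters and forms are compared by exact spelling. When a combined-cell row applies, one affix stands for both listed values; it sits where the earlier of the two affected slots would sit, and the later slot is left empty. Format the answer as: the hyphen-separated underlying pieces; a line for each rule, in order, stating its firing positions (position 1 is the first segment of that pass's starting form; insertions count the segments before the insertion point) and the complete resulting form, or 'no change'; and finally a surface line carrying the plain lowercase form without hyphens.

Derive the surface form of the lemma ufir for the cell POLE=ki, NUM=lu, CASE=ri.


underlying: i-ufir-v-sus
1. 0 -> e / C _ C #: no change
2. f -> v, k -> g, p -> b, t -> d / V _ V: fires at position(s) 3: iuvirvsus
surface: iuvirvsus


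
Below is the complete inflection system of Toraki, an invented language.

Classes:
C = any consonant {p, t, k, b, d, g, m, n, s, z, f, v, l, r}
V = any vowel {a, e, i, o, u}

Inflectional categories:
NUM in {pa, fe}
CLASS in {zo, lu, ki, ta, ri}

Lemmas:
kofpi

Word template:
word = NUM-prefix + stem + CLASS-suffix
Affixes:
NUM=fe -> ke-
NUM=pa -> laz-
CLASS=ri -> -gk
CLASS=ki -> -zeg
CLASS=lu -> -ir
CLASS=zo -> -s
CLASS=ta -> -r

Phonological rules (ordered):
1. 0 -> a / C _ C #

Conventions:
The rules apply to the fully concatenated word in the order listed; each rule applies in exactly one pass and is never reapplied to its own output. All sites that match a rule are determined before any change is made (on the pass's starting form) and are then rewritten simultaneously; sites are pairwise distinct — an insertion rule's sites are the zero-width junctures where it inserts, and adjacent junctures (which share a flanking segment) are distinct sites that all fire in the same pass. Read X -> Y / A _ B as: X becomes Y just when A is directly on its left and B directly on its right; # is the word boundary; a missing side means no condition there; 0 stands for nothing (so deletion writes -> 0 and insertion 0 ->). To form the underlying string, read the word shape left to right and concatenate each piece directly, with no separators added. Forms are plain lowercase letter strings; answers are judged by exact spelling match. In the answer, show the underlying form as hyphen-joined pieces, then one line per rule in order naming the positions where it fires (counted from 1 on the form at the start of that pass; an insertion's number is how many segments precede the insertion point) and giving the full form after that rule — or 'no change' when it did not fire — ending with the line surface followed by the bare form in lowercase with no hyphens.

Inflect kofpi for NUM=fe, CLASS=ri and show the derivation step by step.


underlying: ke-kofpi-gk
1. 0 -> a / C _ C #: inserts after position(s) 8: kekofpigak
surface: kekofpigak


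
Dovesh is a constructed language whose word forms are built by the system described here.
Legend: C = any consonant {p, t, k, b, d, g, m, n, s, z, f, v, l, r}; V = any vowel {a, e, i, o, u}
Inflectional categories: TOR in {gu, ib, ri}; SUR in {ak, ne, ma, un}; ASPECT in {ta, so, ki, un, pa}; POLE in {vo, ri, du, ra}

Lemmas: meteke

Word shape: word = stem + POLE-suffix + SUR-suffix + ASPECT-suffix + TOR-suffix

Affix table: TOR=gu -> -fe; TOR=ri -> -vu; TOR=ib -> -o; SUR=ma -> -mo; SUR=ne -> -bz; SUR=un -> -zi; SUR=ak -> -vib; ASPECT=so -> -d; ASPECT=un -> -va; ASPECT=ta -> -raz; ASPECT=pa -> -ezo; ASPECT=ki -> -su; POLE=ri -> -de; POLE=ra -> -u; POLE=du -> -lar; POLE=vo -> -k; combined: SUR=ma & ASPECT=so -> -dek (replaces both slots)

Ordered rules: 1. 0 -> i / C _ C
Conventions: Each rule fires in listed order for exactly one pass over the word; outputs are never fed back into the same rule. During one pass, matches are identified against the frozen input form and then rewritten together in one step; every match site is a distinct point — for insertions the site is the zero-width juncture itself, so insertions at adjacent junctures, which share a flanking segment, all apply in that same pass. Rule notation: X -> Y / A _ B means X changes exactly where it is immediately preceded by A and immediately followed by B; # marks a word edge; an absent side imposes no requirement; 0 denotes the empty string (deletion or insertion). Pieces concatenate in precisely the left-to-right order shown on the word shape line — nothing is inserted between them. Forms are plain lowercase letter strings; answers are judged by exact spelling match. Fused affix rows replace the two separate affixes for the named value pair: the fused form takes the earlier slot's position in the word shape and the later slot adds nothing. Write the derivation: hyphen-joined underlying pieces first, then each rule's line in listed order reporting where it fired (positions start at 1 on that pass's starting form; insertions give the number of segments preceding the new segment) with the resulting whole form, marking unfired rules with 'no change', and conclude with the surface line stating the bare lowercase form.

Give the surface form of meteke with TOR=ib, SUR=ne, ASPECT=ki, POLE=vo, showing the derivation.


underlying: meteke-k-bz-su-o
1. 0 -> i / C _ C: inserts after position(s) 7, 8, 9: metekekibizisuo
surface: metekekibizisuo


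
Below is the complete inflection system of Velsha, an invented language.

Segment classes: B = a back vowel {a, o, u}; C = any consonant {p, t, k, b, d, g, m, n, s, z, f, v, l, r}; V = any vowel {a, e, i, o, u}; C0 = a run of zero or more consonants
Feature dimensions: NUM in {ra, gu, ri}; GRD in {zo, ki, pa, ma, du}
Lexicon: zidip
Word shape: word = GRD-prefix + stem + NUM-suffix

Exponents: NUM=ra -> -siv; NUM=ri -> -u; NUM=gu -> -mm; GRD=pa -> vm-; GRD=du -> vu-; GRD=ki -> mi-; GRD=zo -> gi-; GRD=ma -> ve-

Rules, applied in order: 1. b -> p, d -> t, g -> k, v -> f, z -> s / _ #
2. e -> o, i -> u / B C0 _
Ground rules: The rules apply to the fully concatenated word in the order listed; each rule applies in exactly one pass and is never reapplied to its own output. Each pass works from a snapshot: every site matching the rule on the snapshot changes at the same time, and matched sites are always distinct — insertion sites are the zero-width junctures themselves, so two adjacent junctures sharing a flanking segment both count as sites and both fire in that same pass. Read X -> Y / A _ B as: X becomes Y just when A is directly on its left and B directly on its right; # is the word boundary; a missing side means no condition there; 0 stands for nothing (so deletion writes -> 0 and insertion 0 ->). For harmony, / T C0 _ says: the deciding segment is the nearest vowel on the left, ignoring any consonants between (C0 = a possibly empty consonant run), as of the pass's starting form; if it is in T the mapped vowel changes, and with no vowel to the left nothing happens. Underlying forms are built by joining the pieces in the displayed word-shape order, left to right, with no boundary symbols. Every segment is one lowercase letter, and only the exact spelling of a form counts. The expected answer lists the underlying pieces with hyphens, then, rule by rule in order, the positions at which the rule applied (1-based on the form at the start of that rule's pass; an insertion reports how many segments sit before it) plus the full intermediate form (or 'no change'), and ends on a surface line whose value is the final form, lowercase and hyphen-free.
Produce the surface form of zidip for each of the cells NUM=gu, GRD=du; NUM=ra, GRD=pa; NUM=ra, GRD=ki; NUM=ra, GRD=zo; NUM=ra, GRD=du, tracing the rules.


cell NUM=gu, GRD=du:
underlying: vu-zidip-mm
1. b -> p, d -> t, g -> k, v -> f, z -> s / _ #: no change
2. e -> o, i -> u / B C0 _: fires at position(s) 4: vuzudipmm
surface: vuzudipmm

cell NUM=ra, GRD=pa:
underlying: vm-zidip-siv
1. b -> p, d -> t, g -> k, v -> f, z -> s / _ #: fires at position(s) 10: vmzidipsif
2. e -> o, i -> u / B C0 _: no change
surface: vmzidipsif

cell NUM=ra, GRD=ki:
underlying: mi-zidip-siv
1. b -> p, d -> t, g -> k, v -> f, z -> s / _ #: fires at position(s) 10: mizidipsif
2. e -> o, i -> u / B C0 _: no change
surface: mizidipsif

cell NUM=ra, GRD=zo:
underlying: gi-zidip-siv
1. b -> p, d -> t, g -> k, v -> f, z -> s / _ #: fires at position(s) 10: gizidipsif
2. e -> o, i -> u / B C0 _: no change
surface: gizidipsif

cell NUM=ra, GRD=du:
underlying: vu-zidip-siv
1. b -> p, d -> t, g -> k, v -> f, z -> s / _ #: fires at position(s) 10: vuzidipsif
2. e -> o, i -> u / B C0 _: fires at position(s) 4: vuzudipsif
surface: vuzudipsif


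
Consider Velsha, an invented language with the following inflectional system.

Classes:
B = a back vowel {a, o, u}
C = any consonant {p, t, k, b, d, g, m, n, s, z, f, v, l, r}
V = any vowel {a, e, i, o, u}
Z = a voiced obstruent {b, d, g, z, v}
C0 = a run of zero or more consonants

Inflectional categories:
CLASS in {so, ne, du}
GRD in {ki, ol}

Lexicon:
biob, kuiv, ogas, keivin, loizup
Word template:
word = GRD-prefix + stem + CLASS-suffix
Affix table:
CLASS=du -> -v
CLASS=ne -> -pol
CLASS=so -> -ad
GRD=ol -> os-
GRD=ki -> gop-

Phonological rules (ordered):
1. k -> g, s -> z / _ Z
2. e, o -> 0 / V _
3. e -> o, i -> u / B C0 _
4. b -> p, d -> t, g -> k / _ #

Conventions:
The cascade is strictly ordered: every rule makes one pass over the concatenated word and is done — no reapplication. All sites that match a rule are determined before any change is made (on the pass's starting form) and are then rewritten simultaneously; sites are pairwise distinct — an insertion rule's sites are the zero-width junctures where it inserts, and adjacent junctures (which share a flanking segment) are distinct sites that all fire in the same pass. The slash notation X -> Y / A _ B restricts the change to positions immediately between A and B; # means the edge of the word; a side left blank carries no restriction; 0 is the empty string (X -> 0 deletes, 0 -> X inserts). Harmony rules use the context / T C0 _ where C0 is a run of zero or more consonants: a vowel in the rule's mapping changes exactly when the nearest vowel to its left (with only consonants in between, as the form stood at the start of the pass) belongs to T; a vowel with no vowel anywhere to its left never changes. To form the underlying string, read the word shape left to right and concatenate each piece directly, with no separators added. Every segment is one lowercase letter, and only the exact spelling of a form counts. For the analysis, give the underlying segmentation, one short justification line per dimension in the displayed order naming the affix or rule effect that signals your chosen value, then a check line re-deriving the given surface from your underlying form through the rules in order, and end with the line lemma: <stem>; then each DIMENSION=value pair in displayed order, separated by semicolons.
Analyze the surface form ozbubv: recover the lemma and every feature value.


underlying: os-biob-v
CLASS=du - signalled by the affix -v
GRD=ol - signalled by the affix os-
check: osbiobv -> ozbiobv -> ozbibv -> ozbubv -> ozbubv
lemma: biob; CLASS=du; GRD=ol


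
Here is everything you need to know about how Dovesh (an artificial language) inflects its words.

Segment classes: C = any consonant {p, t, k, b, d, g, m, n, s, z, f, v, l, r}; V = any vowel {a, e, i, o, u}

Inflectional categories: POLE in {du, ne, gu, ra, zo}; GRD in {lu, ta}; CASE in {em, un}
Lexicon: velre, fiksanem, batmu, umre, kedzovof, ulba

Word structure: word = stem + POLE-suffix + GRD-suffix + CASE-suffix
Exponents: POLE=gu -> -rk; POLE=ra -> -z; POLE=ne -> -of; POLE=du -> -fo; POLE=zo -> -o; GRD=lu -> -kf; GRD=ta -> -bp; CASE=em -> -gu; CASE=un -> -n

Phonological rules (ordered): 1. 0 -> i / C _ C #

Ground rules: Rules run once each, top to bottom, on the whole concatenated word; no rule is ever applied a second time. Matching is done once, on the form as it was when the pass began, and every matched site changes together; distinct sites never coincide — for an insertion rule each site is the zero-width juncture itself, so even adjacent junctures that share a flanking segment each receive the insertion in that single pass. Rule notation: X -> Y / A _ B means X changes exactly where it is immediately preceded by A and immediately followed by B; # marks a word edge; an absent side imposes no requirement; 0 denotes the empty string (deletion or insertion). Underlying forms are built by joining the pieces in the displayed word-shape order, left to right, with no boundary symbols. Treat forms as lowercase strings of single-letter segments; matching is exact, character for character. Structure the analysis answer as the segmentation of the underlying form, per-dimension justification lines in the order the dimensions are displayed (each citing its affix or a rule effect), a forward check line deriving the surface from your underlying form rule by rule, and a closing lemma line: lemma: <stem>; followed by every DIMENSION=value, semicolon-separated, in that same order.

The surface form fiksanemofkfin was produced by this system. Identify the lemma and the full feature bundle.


underlying: fiksanem-of-kf-n
POLE=ne - signalled by the affix -of
GRD=lu - signalled by the affix -kf
CASE=un - signalled by the affix -n
check: fiksanemofkfn -> fiksanemofkfin
lemma: fiksanem; POLE=ne; GRD=lu; CASE=un


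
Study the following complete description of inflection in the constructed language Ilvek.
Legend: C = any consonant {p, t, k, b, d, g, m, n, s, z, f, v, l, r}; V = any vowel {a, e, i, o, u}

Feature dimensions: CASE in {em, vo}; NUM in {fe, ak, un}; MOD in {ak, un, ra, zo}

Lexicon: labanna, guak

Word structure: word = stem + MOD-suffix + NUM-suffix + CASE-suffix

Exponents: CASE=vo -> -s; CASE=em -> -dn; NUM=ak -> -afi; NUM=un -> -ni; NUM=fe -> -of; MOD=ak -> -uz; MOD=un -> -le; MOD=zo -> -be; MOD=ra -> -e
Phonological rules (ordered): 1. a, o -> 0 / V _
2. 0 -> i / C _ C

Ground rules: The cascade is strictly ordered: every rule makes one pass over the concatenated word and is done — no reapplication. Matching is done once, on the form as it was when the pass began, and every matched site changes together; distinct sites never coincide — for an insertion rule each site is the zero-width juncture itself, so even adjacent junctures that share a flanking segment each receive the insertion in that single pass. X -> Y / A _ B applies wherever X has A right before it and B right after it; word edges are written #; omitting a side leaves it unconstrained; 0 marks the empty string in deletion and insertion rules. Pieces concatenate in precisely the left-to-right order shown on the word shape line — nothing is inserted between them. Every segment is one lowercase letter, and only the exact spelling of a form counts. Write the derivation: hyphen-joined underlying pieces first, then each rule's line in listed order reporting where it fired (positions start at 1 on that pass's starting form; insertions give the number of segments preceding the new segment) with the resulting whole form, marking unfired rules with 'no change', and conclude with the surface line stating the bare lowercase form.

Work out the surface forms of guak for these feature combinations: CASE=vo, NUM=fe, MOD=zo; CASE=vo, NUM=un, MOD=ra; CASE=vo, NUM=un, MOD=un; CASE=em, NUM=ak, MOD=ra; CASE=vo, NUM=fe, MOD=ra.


cell CASE=vo, NUM=fe, MOD=zo:
underlying: guak-be-of-s
1. a, o -> 0 / V _: fires at position(s) 3, 7: gukbefs
2. 0 -> i / C _ C: inserts after position(s) 3, 6: gukibefis
surface: gukibefis

cell CASE=vo, NUM=un, MOD=ra:
underlying: guak-e-ni-s
1. a, o -> 0 / V _: fires at position(s) 3: gukenis
2. 0 -> i / C _ C: no change
surface: gukenis

cell CASE=vo, NUM=un, MOD=un:
underlying: guak-le-ni-s
1. a, o -> 0 / V _: fires at position(s) 3: guklenis
2. 0 -> i / C _ C: inserts after position(s) 3: gukilenis
surface: gukilenis

cell CASE=em, NUM=ak, MOD=ra:
underlying: guak-e-afi-dn
1. a, o -> 0 / V _: fires at position(s) 3, 6: gukefidn
2. 0 -> i / C _ C: inserts after position(s) 7: gukefidin
surface: gukefidin

cell CASE=vo, NUM=fe, MOD=ra:
underlying: guak-e-of-s
1. a, o -> 0 / V _: fires at position(s) 3, 6: gukefs
2. 0 -> i / C _ C: inserts after position(s) 5: gukefis
surface: gukefis


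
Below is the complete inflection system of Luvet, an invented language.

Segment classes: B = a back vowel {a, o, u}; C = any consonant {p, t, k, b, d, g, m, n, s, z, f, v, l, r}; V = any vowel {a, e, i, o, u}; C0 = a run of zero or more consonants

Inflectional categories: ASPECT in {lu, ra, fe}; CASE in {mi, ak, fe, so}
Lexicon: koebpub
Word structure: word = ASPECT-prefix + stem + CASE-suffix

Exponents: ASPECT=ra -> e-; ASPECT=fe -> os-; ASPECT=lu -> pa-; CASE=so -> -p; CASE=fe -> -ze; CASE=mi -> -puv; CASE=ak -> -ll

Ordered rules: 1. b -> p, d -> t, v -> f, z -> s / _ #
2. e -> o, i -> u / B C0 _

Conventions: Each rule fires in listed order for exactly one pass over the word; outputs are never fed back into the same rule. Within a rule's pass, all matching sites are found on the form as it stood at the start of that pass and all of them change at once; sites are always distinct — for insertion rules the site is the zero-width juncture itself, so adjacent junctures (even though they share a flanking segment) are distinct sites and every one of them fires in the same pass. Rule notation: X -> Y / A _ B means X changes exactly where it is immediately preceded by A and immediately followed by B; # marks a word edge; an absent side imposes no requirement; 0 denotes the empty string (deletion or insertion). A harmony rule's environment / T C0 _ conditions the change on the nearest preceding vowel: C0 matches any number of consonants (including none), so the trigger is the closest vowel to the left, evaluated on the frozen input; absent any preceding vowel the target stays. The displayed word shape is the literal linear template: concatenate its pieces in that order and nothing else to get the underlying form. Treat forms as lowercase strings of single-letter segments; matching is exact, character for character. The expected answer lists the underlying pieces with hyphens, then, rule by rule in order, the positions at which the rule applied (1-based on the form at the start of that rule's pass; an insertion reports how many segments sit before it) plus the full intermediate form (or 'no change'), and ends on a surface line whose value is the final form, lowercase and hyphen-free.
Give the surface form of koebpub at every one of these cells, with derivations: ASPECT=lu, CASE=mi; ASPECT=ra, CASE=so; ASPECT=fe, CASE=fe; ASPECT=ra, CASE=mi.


cell ASPECT=lu, CASE=mi:
underlying: pa-koebpub-puv
1. b -> p, d -> t, v -> f, z -> s / _ #: fires at position(s) 12: pakoebpubpuf
2. e -> o, i -> u / B C0 _: fires at position(s) 5: pakoobpubpuf
surface: pakoobpubpuf

cell ASPECT=ra, CASE=so:
underlying: e-koebpub-p
1. b -> p, d -> t, v -> f, z -> s / _ #: no change
2. e -> o, i -> u / B C0 _: fires at position(s) 4: ekoobpubp
surface: ekoobpubp

cell ASPECT=fe, CASE=fe:
underlying: os-koebpub-ze
1. b -> p, d -> t, v -> f, z -> s / _ #: no change
2. e -> o, i -> u / B C0 _: fires at position(s) 5, 11: oskoobpubzo
surface: oskoobpubzo

cell ASPECT=ra, CASE=mi:
underlying: e-koebpub-puv
1. b -> p, d -> t, v -> f, z -> s / _ #: fires at position(s) 11: ekoebpubpuf
2. e -> o, i -> u / B C0 _: fires at position(s) 4: ekoobpubpuf
surface: ekoobpubpuf


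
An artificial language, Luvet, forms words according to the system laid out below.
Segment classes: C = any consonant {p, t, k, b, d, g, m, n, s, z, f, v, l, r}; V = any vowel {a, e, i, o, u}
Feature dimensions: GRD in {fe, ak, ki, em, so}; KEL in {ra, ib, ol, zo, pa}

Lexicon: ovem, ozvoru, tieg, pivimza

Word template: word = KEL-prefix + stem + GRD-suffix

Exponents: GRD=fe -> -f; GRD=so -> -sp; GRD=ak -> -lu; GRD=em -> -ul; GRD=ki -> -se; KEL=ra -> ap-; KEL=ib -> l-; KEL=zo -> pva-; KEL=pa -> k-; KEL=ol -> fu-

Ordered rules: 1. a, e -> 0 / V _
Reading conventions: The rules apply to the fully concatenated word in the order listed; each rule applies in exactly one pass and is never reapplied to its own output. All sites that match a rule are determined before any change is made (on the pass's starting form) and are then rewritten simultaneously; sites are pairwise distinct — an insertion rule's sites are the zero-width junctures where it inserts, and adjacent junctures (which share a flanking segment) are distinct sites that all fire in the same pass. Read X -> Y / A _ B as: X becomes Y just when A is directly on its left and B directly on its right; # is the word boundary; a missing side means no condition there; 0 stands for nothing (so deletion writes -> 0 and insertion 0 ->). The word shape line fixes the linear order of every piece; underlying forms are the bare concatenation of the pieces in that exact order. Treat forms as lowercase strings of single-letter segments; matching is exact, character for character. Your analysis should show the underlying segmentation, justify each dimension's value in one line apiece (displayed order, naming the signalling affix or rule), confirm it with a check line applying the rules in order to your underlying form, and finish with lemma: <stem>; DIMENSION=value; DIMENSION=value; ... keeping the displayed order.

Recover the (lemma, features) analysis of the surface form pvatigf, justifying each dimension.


underlying: pva-tieg-f
GRD=fe - signalled by the affix -f
KEL=zo - signalled by the affix pva-
check: pvatiegf -> pvatigf
lemma: tieg; GRD=fe; KEL=zo


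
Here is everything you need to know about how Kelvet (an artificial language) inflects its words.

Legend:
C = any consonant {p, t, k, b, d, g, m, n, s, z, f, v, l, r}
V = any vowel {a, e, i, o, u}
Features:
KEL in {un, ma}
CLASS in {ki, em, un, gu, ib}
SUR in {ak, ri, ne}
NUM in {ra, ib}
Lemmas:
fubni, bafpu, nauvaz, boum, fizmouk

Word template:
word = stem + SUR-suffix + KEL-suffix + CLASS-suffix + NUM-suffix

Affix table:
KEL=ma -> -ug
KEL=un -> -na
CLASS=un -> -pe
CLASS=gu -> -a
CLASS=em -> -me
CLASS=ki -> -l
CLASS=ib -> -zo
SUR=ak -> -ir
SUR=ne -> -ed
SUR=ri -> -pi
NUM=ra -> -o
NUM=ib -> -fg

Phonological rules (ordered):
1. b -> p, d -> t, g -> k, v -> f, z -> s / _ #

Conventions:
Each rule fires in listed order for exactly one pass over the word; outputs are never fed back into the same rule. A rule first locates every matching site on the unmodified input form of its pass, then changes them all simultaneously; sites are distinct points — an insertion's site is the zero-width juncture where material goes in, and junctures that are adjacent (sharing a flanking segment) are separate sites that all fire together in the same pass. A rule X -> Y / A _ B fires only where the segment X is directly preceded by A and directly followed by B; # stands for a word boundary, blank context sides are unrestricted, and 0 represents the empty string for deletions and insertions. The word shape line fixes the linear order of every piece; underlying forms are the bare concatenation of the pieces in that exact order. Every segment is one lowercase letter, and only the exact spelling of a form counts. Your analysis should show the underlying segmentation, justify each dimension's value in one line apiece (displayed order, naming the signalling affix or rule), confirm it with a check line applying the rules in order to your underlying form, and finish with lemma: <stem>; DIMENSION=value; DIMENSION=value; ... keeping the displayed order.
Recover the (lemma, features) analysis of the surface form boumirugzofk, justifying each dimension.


underlying: boum-ir-ug-zo-fg
KEL=ma - signalled by the affix -ug
CLASS=ib - signalled by the affix -zo
SUR=ak - signalled by the affix -ir
NUM=ib - signalled by the affix -fg
check: boumirugzofg -> boumirugzofk
lemma: boum; KEL=ma; CLASS=ib; SUR=ak; NUM=ib


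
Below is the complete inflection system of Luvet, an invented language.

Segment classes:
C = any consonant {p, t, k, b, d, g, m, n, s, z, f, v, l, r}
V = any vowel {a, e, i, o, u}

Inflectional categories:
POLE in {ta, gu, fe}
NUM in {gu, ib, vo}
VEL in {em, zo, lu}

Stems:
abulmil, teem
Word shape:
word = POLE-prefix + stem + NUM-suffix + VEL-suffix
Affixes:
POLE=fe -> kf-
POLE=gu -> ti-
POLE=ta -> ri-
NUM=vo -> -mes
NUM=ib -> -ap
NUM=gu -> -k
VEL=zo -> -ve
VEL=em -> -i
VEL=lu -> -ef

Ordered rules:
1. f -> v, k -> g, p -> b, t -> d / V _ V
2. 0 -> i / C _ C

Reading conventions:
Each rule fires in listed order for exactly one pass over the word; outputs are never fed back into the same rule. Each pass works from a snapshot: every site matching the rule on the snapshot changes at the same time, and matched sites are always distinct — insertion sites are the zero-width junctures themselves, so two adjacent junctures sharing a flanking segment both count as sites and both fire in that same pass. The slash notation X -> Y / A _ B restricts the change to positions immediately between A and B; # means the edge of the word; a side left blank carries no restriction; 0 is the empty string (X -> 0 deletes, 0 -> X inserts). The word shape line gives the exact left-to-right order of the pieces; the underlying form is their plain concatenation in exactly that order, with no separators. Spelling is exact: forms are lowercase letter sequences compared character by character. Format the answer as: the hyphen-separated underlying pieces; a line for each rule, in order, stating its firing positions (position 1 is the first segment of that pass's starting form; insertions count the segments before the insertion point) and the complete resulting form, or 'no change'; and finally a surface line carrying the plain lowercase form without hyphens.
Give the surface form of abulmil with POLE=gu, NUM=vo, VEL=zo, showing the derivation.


underlying: ti-abulmil-mes-ve
1. f -> v, k -> g, p -> b, t -> d / V _ V: no change
2. 0 -> i / C _ C: inserts after position(s) 6, 9, 12: tiabulimilimesive
surface: tiabulimilimesive
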